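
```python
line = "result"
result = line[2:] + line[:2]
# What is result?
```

Trace:
`line = "result"` → line = 'result'
`result = line[2:] + line[:2]` → result = 'sultre'
So result = 'sultre'

Answer: 'sultre'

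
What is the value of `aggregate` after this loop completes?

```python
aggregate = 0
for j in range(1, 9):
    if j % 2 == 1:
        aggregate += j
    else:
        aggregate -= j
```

Add odd, subtract even
`aggregate` takes the values: 0 → 1 → -1 → 2 → -2 → 3 → -3 → 4 → -4

Answer: -4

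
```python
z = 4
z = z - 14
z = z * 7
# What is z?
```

Trace:
`z = 4` → z = 4
`z = z - 14` → z = -10
`z = z * 7` → z = -70
So z = -70

Answer: -70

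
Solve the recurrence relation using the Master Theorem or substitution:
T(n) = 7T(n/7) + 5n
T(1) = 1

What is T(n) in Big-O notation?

By Master Theorem: a=7, b=7, f(n)=5n. Since log_7(7) = 1 and f(n) = Θ(n^1), Case 2 applies. T(n) = O(n log n).

Answer: O(n log n)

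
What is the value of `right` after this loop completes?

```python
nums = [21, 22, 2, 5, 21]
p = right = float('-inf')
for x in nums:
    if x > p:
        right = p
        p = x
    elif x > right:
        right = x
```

Second largest (with repeats) in [21, 22, 2, 5, 21]
`right` takes the values: -inf → 21

Answer: 21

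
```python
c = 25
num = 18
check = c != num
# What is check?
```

Trace:
`c = 25` → c = 25
`num = 18` → num = 18
`check = c != num` → check = True
So check = True

Answer: True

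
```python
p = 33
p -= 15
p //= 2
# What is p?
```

Trace:
`p = 33` → p = 33
`p -= 15` → p = 18
`p //= 2` → p = 9
So p = 9

Answer: 9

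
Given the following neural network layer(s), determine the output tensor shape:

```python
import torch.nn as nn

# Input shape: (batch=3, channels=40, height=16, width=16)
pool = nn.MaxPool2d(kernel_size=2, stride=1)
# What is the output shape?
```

Input: (3, 40, 16, 16) -> Output: (3, 40, 15, 15)

Answer: (3, 40, 15, 15)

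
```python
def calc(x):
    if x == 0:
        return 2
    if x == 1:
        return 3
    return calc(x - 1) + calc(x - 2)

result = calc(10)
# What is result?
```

Build up from base cases: calc(0)=2, calc(1)=3, calc(2)=5, calc(3)=8, calc(4)=13, calc(5)=21, calc(6)=34, ..., calc(10)=233

Answer: 233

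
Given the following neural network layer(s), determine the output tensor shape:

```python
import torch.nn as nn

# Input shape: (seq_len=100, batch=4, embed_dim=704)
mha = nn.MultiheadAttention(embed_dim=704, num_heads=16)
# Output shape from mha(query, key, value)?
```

Input: (100, 4, 704) -> Output: (100, 4, 704)

Answer: (100, 4, 704)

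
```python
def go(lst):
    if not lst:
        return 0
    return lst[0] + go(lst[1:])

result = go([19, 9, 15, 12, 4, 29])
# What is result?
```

19 + 9 + 15 + 12 + 4 + 29 + 0 = 88

Answer: 88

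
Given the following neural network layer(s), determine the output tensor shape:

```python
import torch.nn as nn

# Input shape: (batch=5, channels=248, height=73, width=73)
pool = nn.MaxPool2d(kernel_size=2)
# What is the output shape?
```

Input: (5, 248, 73, 73) -> Output: (5, 248, 36, 36)

Answer: (5, 248, 36, 36)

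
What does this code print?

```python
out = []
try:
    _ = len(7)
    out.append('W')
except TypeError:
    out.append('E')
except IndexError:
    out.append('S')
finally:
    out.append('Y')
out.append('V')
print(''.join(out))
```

Execution trace: 'E' (except TypeError) → 'Y' (finally) → 'V' (after the try/except). Output: EYV

Answer: EYV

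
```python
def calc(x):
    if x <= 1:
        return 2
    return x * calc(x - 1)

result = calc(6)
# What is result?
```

calc(6) = 6 * 5 * 4 * 3 * 2 * 2 = 1440

Answer: 1440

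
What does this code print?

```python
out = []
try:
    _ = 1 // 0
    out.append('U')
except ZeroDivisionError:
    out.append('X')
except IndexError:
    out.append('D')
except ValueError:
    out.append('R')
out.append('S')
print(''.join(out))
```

Execution trace: 'X' (except ZeroDivisionError) → 'S' (after the try/except). Output: XS

Answer: XS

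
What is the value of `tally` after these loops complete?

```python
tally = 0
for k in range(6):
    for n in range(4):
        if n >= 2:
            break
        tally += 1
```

Inner breaks at 2, outer runs 6 times
`tally` takes the values: 0 → 1 → 2 → 3 → 4 → 5 → 6 → 7 → 8 → 9 → 10 → 11 → 12

Answer: 12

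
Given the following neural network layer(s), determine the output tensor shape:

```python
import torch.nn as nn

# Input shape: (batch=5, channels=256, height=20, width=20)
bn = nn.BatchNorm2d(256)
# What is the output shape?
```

Input: (5, 256, 20, 20) -> Output: (5, 256, 20, 20)

Answer: (5, 256, 20, 20)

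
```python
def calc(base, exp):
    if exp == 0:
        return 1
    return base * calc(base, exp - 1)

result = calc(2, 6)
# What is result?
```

calc(2, 6) = 2 * 2 * 2 * 2 * 2 * 2 = 64

Answer: 64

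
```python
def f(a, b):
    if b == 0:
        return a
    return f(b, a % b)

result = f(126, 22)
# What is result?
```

f(126, 22) -> f(22, 16) -> f(16, 6) -> f(6, 4) -> f(4, 2) -> f(2, 0) -> 2

Answer: 2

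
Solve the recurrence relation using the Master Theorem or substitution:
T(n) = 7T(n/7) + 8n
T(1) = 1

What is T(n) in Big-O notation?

By Master Theorem: a=7, b=7, f(n)=8n. Since log_7(7) = 1 and f(n) = Θ(n^1), Case 2 applies. T(n) = O(n log n).

Answer: O(n log n)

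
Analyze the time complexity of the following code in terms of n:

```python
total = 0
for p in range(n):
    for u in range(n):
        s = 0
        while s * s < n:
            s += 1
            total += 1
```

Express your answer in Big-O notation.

Each loop level contributes: n × n × √n. Multiplying the contributions gives O(n^2√n).

Answer: O(n^2√n)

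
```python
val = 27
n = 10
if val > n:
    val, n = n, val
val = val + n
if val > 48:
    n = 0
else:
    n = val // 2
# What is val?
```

Trace:
`val = 27` → val = 27
`n = 10` → n = 10
`if val > n: ...` → val > n is True → val = 10; n = 27
`val = val + n` → val = 37
`if val > 48: ...` → val > 48 is False, take else branch → n = 18
So val = 37

Answer: 37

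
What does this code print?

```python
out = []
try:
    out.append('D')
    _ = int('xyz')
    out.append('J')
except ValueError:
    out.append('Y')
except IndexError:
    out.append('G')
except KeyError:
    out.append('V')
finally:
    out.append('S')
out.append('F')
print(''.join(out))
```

Execution trace: 'D' (try body) → 'Y' (except ValueError) → 'S' (finally) → 'F' (after the try/except). Output: DYSF

Answer: DYSF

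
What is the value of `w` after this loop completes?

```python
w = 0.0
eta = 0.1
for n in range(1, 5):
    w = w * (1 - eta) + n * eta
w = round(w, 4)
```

Moving average with lr=0.1
`w` takes the values: 0.0 → 0.1 → 0.29 → 0.561 → 0.9049

Answer: 0.9049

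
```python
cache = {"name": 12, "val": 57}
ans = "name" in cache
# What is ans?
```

Trace:
`cache = {"name": 12, "val": 57}` → cache = {'name': 12, 'val': 57}
`ans = "name" in cache` → ans = True
So ans = True

Answer: True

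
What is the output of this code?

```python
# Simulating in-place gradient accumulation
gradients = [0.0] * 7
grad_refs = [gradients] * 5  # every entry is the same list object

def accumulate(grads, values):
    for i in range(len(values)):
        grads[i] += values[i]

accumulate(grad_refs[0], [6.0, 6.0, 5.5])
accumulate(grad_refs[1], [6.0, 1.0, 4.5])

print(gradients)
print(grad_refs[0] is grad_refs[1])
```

Key concept: gradient accumulation aliasing.
Step by step:
`gradients = [0.0] * 7` → gradients = [0.0, 0.0, 0.0, 0.0, 0.0, 0.0, 0.0]
`grad_refs = [gradients] * 5` → grad_refs = [[0.0, 0.0, 0.0, 0.0, 0.0, 0.0, 0.0], [0.0, 0.0, 0.0, 0.0, 0.0, 0.0, 0.0], [0.0, 0.0, 0.0, 0.0, 0.0, 0.0, 0.0], [0.0, 0.0, 0.0, 0.0, 0.0, 0.0, 0.0], [0.0, 0.0, 0.0, 0.0, 0.0, 0.0, 0.0]]
`accumulate(grad_refs[0], [6.0, 6.0, 5.5])` → gradients = [6.0, 6.0, 5.5, 0.0, 0.0, 0.0, 0.0]; grad_refs = [[6.0, 6.0, 5.5, 0.0, 0.0, 0.0, 0.0], [6.0, 6.0, 5.5, 0.0, 0.0, 0.0, 0.0], [6.0, 6.0, 5.5, 0.0, 0.0, 0.0, 0.0], [6.0, 6.0, 5.5, 0.0, 0.0, 0.0, 0.0], [6.0, 6.0, 5.5, 0.0, 0.0, 0.0, 0.0]]
`accumulate(grad_refs[1], [6.0, 1.0, 4.5])` → gradients = [12.0, 7.0, 10.0, 0.0, 0.0, 0.0, 0.0]; grad_refs = [[12.0, 7.0, 10.0, 0.0, 0.0, 0.0, 0.0], [12.0, 7.0, 10.0, 0.0, 0.0, 0.0, 0.0], [12.0, 7.0, 10.0, 0.0, 0.0, 0.0, 0.0], [12.0, 7.0, 10.0, 0.0, 0.0, 0.0, 0.0], [12.0, 7.0, 10.0, 0.0, 0.0, 0.0, 0.0]]
`print(gradients)` → prints [12.0, 7.0, 10.0, 0.0, 0.0, 0.0, 0.0]
`print(grad_refs[0] is grad_refs[1])` → prints True

Answer:
[12.0, 7.0, 10.0, 0.0, 0.0, 0.0, 0.0]
True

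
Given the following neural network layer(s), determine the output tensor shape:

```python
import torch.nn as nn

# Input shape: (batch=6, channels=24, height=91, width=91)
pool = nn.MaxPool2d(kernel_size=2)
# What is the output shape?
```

Input: (6, 24, 91, 91) -> Output: (6, 24, 45, 45)

Answer: (6, 24, 45, 45)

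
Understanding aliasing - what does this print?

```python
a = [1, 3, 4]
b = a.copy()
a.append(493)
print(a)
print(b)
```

Key concept: list.copy() creates independent copy.
Step by step:
`a = [1, 3, 4]` → a = [1, 3, 4]
`b = a.copy()` → b = [1, 3, 4]
`a.append(493)` → a = [1, 3, 4, 493]
`print(a)` → prints [1, 3, 4, 493]
`print(b)` → prints [1, 3, 4]

Answer:
[1, 3, 4, 493]
[1, 3, 4]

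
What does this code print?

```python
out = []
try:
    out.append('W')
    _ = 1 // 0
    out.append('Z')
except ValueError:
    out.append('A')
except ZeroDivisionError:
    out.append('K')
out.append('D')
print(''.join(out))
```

Execution trace: 'W' (try body) → 'K' (except ZeroDivisionError) → 'D' (after the try/except). Output: WKD

Answer: WKD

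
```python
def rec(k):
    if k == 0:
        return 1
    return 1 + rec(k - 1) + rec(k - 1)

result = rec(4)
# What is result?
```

rec(k) = 1 + 2·rec(k-1), rec(0)=1. Closed form: (1+1)·2^4 - 1 = 31.

Answer: 31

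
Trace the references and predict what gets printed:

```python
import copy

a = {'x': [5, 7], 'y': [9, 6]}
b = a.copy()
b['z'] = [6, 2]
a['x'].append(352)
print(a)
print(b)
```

Key concept: shallow copy of dict with mutable values.
Step by step:
`a = {'x': [5, 7], 'y': [9, 6]}` → a = {'x': [5, 7], 'y': [9, 6]}
`b = a.copy()` → b = {'x': [5, 7], 'y': [9, 6]}
`b['z'] = [6, 2]` → b = {'x': [5, 7], 'y': [9, 6], 'z': [6, 2]}
`a['x'].append(352)` → a = {'x': [5, 7, 352], 'y': [9, 6]}; b = {'x': [5, 7, 352], 'y': [9, 6], 'z': [6, 2]}
`print(a)` → prints {'x': [5, 7, 352], 'y': [9, 6]}
`print(b)` → prints {'x': [5, 7, 352], 'y': [9, 6], 'z': [6, 2]}

Answer:
{'x': [5, 7, 352], 'y': [9, 6]}
{'x': [5, 7, 352], 'y': [9, 6], 'z': [6, 2]}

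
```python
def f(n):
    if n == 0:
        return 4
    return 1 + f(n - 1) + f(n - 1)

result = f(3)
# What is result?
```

f(n) = 1 + 2·f(n-1), f(0)=4. Closed form: (4+1)·2^3 - 1 = 39.

Answer: 39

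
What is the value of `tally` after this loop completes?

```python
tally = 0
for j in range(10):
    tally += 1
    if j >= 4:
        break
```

Loop breaks when j reaches 4, tally is 5
`tally` takes the values: 0 → 1 → 2 → 3 → 4 → 5

Answer: 5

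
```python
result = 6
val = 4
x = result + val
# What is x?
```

Trace:
`result = 6` → result = 6
`val = 4` → val = 4
`x = result + val` → x = 10
So x = 10

Answer: 10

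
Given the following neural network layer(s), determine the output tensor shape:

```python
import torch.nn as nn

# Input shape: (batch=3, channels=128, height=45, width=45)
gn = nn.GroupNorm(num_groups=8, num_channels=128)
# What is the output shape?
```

Input: (3, 128, 45, 45) -> Output: (3, 128, 45, 45)

Answer: (3, 128, 45, 45)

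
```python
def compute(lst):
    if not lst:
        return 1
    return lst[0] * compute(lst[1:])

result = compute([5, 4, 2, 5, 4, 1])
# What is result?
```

Product over [5, 4, 2, 5, 4, 1] = 5 * 4 * 2 * 5 * 4 * 1 = 800

Answer: 800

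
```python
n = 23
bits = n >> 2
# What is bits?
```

Trace:
`n = 23` → n = 23
`bits = n >> 2` → bits = 5
So bits = 5

Answer: 5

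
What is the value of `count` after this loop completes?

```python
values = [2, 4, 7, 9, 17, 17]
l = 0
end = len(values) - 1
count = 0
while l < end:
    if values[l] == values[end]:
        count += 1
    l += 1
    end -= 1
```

Count matching pairs from ends
`count` takes the values: 0

Answer: 0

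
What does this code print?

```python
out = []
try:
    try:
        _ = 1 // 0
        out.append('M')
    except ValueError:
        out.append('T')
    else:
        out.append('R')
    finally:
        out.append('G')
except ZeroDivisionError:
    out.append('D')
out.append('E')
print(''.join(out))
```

Execution trace: 'G' (finally) → 'D' (outer except ZeroDivisionError) → 'E' (after the try/except). Output: GDE

Answer: GDE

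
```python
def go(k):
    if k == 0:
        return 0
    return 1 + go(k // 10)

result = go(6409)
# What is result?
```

Count of digits of 6409: 4

Answer: 4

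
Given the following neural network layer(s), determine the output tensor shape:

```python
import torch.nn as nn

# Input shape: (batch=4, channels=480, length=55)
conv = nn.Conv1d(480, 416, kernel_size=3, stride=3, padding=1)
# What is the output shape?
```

Input: (4, 480, 55) -> Output: (4, 416, 19)

Answer: (4, 416, 19)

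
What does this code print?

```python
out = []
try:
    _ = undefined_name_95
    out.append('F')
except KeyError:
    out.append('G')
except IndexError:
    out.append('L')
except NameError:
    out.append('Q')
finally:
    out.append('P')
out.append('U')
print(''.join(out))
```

Execution trace: 'Q' (except NameError) → 'P' (finally) → 'U' (after the try/except). Output: QPU

Answer: QPU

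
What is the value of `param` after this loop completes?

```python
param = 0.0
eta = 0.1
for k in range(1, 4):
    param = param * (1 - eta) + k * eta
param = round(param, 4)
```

Moving average with lr=0.1
`param` takes the values: 0.0 → 0.1 → 0.29 → 0.561

Answer: 0.561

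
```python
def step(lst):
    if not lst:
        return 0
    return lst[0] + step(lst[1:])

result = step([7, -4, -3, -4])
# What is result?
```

7 + (-4) + (-3) + (-4) + 0 = -4

Answer: -4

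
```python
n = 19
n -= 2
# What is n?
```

Trace:
`n = 19` → n = 19
`n -= 2` → n = 17
So n = 17

Answer: 17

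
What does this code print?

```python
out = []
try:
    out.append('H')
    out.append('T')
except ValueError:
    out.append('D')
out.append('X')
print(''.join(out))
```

Execution trace: 'H' (try body) → 'T' (try body, no exception) → 'X' (after the try/except). Output: HTX

Answer: HTX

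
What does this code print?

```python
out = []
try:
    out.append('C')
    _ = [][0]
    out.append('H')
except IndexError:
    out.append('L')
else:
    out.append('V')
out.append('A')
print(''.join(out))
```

Execution trace: 'C' (try body) → 'L' (except IndexError) → 'A' (after the try/except). Output: CLA

Answer: CLA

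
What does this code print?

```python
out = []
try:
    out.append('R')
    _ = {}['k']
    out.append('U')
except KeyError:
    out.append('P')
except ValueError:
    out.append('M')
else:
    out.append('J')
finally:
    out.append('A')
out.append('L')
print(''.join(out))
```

Execution trace: 'R' (try body) → 'P' (except KeyError) → 'A' (finally) → 'L' (after the try/except). Output: RPAL

Answer: RPAL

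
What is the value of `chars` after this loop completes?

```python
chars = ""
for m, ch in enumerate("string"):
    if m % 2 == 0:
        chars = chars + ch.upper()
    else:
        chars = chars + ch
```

Uppercase even positions in 'string'
`chars` takes the values: "" → "S" → "St" → "StR" → "StRi" → "StRiN" → "StRiNg"

Answer: "StRiNg"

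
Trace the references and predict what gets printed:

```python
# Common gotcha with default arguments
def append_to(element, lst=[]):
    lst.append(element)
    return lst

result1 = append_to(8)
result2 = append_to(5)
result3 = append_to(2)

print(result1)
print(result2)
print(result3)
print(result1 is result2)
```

Key concept: mutable default argument gotcha.
Step by step:
`result1 = append_to(8)` → result1 = [8]
`result2 = append_to(5)` → result1 = [8, 5] (same object as result2); result2 = [8, 5] (same object as result1)
`result3 = append_to(2)` → result1 = [8, 5, 2] (same object as result2, result3); result2 = [8, 5, 2] (same object as result1, result3); result3 = [8, 5, 2] (same object as result1, result2)
`print(result1)` → prints [8, 5, 2]
`print(result2)` → prints [8, 5, 2]
`print(result3)` → prints [8, 5, 2]
`print(result1 is result2)` → prints True

Answer:
[8, 5, 2]
[8, 5, 2]
[8, 5, 2]
True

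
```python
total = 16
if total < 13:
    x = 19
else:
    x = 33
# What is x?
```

Trace:
`total = 16` → total = 16
`if total < 13: ...` → total < 13 is False, take else branch → x = 33
So x = 33

Answer: 33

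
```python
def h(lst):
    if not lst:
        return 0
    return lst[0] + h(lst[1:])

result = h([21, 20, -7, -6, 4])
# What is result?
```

21 + 20 + (-7) + (-6) + 4 + 0 = 32

Answer: 32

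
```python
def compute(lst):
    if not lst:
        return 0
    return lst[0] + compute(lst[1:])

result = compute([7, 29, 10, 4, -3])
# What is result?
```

7 + 29 + 10 + 4 + (-3) + 0 = 47

Answer: 47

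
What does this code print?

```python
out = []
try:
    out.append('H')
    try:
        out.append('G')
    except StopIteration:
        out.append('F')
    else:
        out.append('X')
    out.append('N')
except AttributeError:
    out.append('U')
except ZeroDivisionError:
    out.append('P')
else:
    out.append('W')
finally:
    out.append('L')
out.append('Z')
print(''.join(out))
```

Execution trace: 'H' (try body) → 'G' (inner try body, no exception) → 'X' (inner else) → 'N' (try body, no exception) → 'W' (else) → 'L' (finally) → 'Z' (after the try/except). Output: HGXNWLZ

Answer: HGXNWLZ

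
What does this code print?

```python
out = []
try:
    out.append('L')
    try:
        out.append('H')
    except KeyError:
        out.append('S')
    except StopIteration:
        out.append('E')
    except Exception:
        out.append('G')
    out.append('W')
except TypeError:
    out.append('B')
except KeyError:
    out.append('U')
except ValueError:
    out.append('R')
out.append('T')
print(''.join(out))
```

Execution trace: 'L' (try body) → 'H' (inner try body, no exception) → 'W' (try body, no exception) → 'T' (after the try/except). Output: LHWT

Answer: LHWT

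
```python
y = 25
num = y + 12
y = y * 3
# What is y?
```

Trace:
`y = 25` → y = 25
`num = y + 12` → num = 37
`y = y * 3` → y = 75
So y = 75

Answer: 75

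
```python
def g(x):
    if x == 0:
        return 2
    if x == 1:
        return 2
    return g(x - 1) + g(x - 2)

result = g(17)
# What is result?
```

Build up from base cases: g(0)=2, g(1)=2, g(2)=4, g(3)=6, g(4)=10, g(5)=16, g(6)=26, ..., g(17)=5168

Answer: 5168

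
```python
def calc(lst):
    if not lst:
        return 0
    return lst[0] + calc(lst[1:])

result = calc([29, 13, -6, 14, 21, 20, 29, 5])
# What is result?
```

29 + 13 + (-6) + 14 + 21 + 20 + 29 + 5 + 0 = 125

Answer: 125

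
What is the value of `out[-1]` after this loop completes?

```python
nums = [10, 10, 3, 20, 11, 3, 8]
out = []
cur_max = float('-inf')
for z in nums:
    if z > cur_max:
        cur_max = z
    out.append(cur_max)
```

Running max ends at 20
`out` takes the values: [] → [10] → [10, 10] → [10, 10, 10] → [10, 10, 10, 20] → [10, 10, 10, 20, 20] → [10, 10, 10, 20, 20, 20] → [10, 10, 10, 20, 20, 20, 20]
So `out[-1]` = 20

Answer: 20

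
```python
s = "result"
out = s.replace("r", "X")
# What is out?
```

Trace:
`s = "result"` → s = 'result'
`out = s.replace("r", "X")` → out = 'Xesult'
So out = 'Xesult'

Answer: 'Xesult'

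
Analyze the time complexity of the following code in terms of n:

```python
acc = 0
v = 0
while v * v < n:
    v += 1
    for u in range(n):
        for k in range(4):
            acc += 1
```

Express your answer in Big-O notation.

Each loop level contributes: √n × n × 1. Multiplying the contributions gives O(n√n).

Answer: O(n√n)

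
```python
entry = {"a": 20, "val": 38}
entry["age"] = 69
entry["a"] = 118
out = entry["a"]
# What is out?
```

Trace:
`entry = {"a": 20, "val": 38}` → entry = {'a': 20, 'val': 38}
`entry["age"] = 69` → entry = {'a': 20, 'val': 38, 'age': 69}
`entry["a"] = 118` → entry = {'a': 118, 'val': 38, 'age': 69}
`out = entry["a"]` → out = 118
So out = 118

Answer: 118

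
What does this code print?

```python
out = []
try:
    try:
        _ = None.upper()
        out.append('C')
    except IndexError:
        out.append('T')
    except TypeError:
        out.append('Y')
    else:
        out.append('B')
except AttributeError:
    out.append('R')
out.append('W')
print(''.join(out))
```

Execution trace: 'R' (outer except AttributeError) → 'W' (after the try/except). Output: RW

Answer: RW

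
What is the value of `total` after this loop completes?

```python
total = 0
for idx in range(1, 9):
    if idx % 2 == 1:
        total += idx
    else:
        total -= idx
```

Add odd, subtract even
`total` takes the values: 0 → 1 → -1 → 2 → -2 → 3 → -3 → 4 → -4

Answer: -4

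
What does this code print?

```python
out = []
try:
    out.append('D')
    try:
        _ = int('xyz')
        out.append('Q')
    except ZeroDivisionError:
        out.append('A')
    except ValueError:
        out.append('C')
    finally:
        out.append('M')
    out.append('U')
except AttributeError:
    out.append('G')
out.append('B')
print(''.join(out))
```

Execution trace: 'D' (try body) → 'C' (inner except ValueError) → 'M' (inner finally) → 'U' (try body, no exception) → 'B' (after the try/except). Output: DCMUB

Answer: DCMUB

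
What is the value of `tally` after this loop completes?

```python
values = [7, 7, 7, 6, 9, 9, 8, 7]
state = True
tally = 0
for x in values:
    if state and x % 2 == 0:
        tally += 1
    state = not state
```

Count even values at even positions
`tally` takes the values: 0 → 1

Answer: 1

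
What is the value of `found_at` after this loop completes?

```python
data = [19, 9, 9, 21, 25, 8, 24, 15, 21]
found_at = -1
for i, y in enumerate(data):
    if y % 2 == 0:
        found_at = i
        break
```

First even number index in [19, 9, 9, 21, 25, 8, 24, 15, 21]
`found_at` takes the values: -1 → 5

Answer: 5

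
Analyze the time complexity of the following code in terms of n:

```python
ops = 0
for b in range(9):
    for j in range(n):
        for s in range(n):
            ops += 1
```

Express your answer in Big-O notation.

Each loop level contributes: 1 × n × n. Multiplying the contributions gives O(n^2).

Answer: O(n^2)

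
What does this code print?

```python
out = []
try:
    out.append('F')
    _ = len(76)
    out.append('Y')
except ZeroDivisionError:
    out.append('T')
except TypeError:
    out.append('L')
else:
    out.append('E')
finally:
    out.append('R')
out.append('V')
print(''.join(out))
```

Execution trace: 'F' (try body) → 'L' (except TypeError) → 'R' (finally) → 'V' (after the try/except). Output: FLRV

Answer: FLRV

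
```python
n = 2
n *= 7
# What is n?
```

Trace:
`n = 2` → n = 2
`n *= 7` → n = 14
So n = 14

Answer: 14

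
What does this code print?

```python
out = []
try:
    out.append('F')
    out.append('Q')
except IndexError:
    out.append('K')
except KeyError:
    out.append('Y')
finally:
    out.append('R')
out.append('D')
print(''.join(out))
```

Execution trace: 'F' (try body) → 'Q' (try body, no exception) → 'R' (finally) → 'D' (after the try/except). Output: FQRD

Answer: FQRD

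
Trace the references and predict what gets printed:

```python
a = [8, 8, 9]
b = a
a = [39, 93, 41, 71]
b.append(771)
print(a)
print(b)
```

Key concept: rebinding vs mutation: a is rebound to a new list, b still points at the original.
Step by step:
`a = [8, 8, 9]` → a = [8, 8, 9]
`b = a` → b = [8, 8, 9] (same object as a)
`a = [39, 93, 41, 71]` → a = [39, 93, 41, 71]
`b.append(771)` → b = [8, 8, 9, 771]
`print(a)` → prints [39, 93, 41, 71]
`print(b)` → prints [8, 8, 9, 771]

Answer:
[39, 93, 41, 71]
[8, 8, 9, 771]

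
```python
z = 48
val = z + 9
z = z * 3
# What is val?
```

Trace:
`z = 48` → z = 48
`val = z + 9` → val = 57
`z = z * 3` → z = 144
So val = 57

Answer: 57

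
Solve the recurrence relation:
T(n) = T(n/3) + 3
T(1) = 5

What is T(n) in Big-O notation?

Each step divides n by 3 and adds 3. After log_3(n) steps we reach T(1)=5. So T(n) = 3·log_3(n) + 5 = O(log n).

Answer: O(log n)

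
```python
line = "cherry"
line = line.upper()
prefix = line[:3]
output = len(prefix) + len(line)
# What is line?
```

Trace:
`line = "cherry"` → line = 'cherry'
`line = line.upper()` → line = 'CHERRY'
`prefix = line[:3]` → prefix = 'CHE'
`output = len(prefix) + len(line)` → output = 9
So line = 'CHERRY'

Answer: 'CHERRY'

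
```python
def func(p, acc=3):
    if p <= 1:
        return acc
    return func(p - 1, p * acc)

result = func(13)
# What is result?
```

Accumulator trace (n, acc): (13, 3) -> (12, 39) -> (11, 468) -> (10, 5148) -> (9, 51480) -> (8, 463320) -> (7, 3706560) -> (6, 25945920) -> (5, 155675520) -> (4, 778377600) -> (3, 3113510400) -> (2, 9340531200) -> (1, 18681062400) -> return 18681062400

Answer: 18681062400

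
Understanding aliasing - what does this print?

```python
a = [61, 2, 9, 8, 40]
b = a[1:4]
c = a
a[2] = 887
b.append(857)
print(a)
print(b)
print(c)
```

Key concept: slice vs alias.
Step by step:
`a = [61, 2, 9, 8, 40]` → a = [61, 2, 9, 8, 40]
`b = a[1:4]` → b = [2, 9, 8]
`c = a` → c = [61, 2, 9, 8, 40] (same object as a)
`a[2] = 887` → a = [61, 2, 887, 8, 40] (same object as c); c = [61, 2, 887, 8, 40] (same object as a)
`b.append(857)` → b = [2, 9, 8, 857]
`print(a)` → prints [61, 2, 887, 8, 40]
`print(b)` → prints [2, 9, 8, 857]
`print(c)` → prints [61, 2, 887, 8, 40]

Answer:
[61, 2, 887, 8, 40]
[2, 9, 8, 857]
[61, 2, 887, 8, 40]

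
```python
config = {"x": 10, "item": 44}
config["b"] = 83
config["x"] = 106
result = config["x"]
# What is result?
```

Trace:
`config = {"x": 10, "item": 44}` → config = {'x': 10, 'item': 44}
`config["b"] = 83` → config = {'x': 10, 'item': 44, 'b': 83}
`config["x"] = 106` → config = {'x': 106, 'item': 44, 'b': 83}
`result = config["x"]` → result = 106
So result = 106

Answer: 106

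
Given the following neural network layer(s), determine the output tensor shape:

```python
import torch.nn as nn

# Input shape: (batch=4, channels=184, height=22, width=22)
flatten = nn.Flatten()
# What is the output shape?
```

Input: (4, 184, 22, 22) -> Output: (4, 89056)

Answer: (4, 89056)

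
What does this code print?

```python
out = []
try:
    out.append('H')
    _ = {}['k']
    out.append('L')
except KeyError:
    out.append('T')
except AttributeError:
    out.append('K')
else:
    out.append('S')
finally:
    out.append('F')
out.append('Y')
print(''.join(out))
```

Execution trace: 'H' (try body) → 'T' (except KeyError) → 'F' (finally) → 'Y' (after the try/except). Output: HTFY

Answer: HTFY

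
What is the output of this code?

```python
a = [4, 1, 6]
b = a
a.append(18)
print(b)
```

Key concept: basic list aliasing.
Step by step:
`a = [4, 1, 6]` → a = [4, 1, 6]
`b = a` → b = [4, 1, 6] (same object as a)
`a.append(18)` → a = [4, 1, 6, 18] (same object as b); b = [4, 1, 6, 18] (same object as a)
`print(b)` → prints [4, 1, 6, 18]

Answer: [4, 1, 6, 18]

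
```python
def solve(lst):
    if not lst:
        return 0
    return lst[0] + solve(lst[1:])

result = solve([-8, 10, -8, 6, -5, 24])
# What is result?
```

(-8) + 10 + (-8) + 6 + (-5) + 24 + 0 = 19

Answer: 19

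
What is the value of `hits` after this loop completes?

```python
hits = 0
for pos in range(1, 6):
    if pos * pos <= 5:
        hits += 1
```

Count numbers where pos² ≤ 5
`hits` takes the values: 0 → 1 → 2

Answer: 2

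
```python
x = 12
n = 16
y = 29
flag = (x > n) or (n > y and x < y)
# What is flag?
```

Trace:
`x = 12` → x = 12
`n = 16` → n = 16
`y = 29` → y = 29
`flag = (x > n) or (n > y and x < y)` → flag = False
So flag = False

Answer: False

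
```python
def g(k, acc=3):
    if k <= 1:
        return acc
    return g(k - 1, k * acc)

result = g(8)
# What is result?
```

Accumulator trace (n, acc): (8, 3) -> (7, 24) -> (6, 168) -> (5, 1008) -> (4, 5040) -> (3, 20160) -> (2, 60480) -> (1, 120960) -> return 120960

Answer: 120960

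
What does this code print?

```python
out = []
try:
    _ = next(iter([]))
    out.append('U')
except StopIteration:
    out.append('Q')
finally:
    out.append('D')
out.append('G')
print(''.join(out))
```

Execution trace: 'Q' (except StopIteration) → 'D' (finally) → 'G' (after the try/except). Output: QDG

Answer: QDG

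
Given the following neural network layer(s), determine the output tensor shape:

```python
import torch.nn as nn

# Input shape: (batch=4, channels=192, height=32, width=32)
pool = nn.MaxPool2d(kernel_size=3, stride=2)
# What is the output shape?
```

Input: (4, 192, 32, 32) -> Output: (4, 192, 15, 15)

Answer: (4, 192, 15, 15)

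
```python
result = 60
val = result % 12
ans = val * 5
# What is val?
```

Trace:
`result = 60` → result = 60
`val = result % 12` → val = 0
`ans = val * 5` → ans = 0
So val = 0

Answer: 0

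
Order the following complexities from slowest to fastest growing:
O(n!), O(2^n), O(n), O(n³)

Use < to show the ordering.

Ordered by growth rate: O(n) < O(n³) < O(2^n) < O(n!)

Answer: O(n) < O(n³) < O(2^n) < O(n!)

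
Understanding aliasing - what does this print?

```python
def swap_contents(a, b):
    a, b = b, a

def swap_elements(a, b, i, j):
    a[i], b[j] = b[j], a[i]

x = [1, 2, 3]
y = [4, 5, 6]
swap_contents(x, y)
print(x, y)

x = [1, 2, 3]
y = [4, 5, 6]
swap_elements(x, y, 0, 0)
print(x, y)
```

Key concept: parameter rebinding vs mutation.
Step by step:
`x = [1, 2, 3]` → x = [1, 2, 3]
`y = [4, 5, 6]` → y = [4, 5, 6]
`swap_contents(x, y)` → no visible change to tracked variables
`print(x, y)` → prints [1, 2, 3] [4, 5, 6]
`x = [1, 2, 3]` → x = [1, 2, 3]
`y = [4, 5, 6]` → y = [4, 5, 6]
`swap_elements(x, y, 0, 0)` → x = [4, 2, 3]; y = [1, 5, 6]
`print(x, y)` → prints [4, 2, 3] [1, 5, 6]

Answer:
[1, 2, 3] [4, 5, 6]
[4, 2, 3] [1, 5, 6]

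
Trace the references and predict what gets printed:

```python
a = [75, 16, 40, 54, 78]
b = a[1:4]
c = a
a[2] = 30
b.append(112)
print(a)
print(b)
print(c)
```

Key concept: slice vs alias.
Step by step:
`a = [75, 16, 40, 54, 78]` → a = [75, 16, 40, 54, 78]
`b = a[1:4]` → b = [16, 40, 54]
`c = a` → c = [75, 16, 40, 54, 78] (same object as a)
`a[2] = 30` → a = [75, 16, 30, 54, 78] (same object as c); c = [75, 16, 30, 54, 78] (same object as a)
`b.append(112)` → b = [16, 40, 54, 112]
`print(a)` → prints [75, 16, 30, 54, 78]
`print(b)` → prints [16, 40, 54, 112]
`print(c)` → prints [75, 16, 30, 54, 78]

Answer:
[75, 16, 30, 54, 78]
[16, 40, 54, 112]
[75, 16, 30, 54, 78]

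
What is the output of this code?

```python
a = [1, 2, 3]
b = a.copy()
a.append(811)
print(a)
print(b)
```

Key concept: list.copy() creates independent copy.
Step by step:
`a = [1, 2, 3]` → a = [1, 2, 3]
`b = a.copy()` → b = [1, 2, 3]
`a.append(811)` → a = [1, 2, 3, 811]
`print(a)` → prints [1, 2, 3, 811]
`print(b)` → prints [1, 2, 3]

Answer:
[1, 2, 3, 811]
[1, 2, 3]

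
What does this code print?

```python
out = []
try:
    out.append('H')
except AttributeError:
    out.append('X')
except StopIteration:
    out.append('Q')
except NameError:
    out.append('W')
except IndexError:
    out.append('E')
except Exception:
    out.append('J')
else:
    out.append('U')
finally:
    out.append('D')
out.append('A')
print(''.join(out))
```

Execution trace: 'H' (try body, no exception) → 'U' (else) → 'D' (finally) → 'A' (after the try/except). Output: HUDA

Answer: HUDA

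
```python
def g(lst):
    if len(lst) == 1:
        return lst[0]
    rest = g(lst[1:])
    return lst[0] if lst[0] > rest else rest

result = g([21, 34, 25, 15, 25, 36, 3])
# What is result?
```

Recursive max over [21, 34, 25, 15, 25, 36, 3] = 36

Answer: 36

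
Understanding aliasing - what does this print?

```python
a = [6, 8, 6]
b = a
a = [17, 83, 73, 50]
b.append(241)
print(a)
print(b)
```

Key concept: rebinding vs mutation: a is rebound to a new list, b still points at the original.
Step by step:
`a = [6, 8, 6]` → a = [6, 8, 6]
`b = a` → b = [6, 8, 6] (same object as a)
`a = [17, 83, 73, 50]` → a = [17, 83, 73, 50]
`b.append(241)` → b = [6, 8, 6, 241]
`print(a)` → prints [17, 83, 73, 50]
`print(b)` → prints [6, 8, 6, 241]

Answer:
[17, 83, 73, 50]
[6, 8, 6, 241]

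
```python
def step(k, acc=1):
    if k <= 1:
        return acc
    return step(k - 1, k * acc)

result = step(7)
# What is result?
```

Accumulator trace (n, acc): (7, 1) -> (6, 7) -> (5, 42) -> (4, 210) -> (3, 840) -> (2, 2520) -> (1, 5040) -> return 5040

Answer: 5040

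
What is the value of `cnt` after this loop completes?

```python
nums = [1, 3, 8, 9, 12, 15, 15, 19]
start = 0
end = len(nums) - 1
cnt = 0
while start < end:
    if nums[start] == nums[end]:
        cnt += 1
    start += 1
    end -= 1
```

Count matching pairs from ends
`cnt` takes the values: 0

Answer: 0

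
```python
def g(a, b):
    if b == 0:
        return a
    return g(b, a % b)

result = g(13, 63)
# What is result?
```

g(13, 63) -> g(63, 13) -> g(13, 11) -> g(11, 2) -> g(2, 1) -> g(1, 0) -> 1

Answer: 1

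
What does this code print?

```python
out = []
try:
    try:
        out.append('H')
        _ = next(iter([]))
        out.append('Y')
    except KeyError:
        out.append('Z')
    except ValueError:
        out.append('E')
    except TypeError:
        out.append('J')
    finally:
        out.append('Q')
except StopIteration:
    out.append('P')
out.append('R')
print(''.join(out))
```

Execution trace: 'H' (try body) → 'Q' (finally) → 'P' (outer except StopIteration) → 'R' (after the try/except). Output: HQPR

Answer: HQPR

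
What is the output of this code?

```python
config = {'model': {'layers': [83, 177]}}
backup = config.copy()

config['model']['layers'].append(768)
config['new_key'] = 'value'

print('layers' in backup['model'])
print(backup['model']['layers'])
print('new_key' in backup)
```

Key concept: shallow copy gotcha with nested dict.
Step by step:
`config = {'model': {'layers': [83, 177]}}` → config = {'model': {'layers': [83, 177]}}
`backup = config.copy()` → backup = {'model': {'layers': [83, 177]}}
`config['model']['layers'].append(768)` → config = {'model': {'layers': [83, 177, 768]}}; backup = {'model': {'layers': [83, 177, 768]}}
`config['new_key'] = 'value'` → config = {'model': {'layers': [83, 177, 768]}, 'new_key': 'value'}
`print('layers' in backup['model'])` → prints True
`print(backup['model']['layers'])` → prints [83, 177, 768]
`print('new_key' in backup)` → prints False

Answer:
True
[83, 177, 768]
False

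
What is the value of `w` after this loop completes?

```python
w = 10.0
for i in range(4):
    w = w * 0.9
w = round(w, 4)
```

Exponential decay: 10.0 * 0.9^4
`w` takes the values: 10.0 → 9.0 → 8.1 → 7.29 → 6.561

Answer: 6.561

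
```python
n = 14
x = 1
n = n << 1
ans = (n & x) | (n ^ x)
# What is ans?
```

Trace:
`n = 14` → n = 14
`x = 1` → x = 1
`n = n << 1` → n = 28
`ans = (n & x) | (n ^ x)` → ans = 29
So ans = 29

Answer: 29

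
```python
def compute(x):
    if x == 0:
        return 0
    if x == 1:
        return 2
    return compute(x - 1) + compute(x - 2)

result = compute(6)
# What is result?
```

Build up from base cases: compute(0)=0, compute(1)=2, compute(2)=2, compute(3)=4, compute(4)=6, compute(5)=10, compute(6)=16

Answer: 16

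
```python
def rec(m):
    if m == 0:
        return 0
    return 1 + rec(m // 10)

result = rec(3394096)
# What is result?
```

Count of digits of 3394096: 7

Answer: 7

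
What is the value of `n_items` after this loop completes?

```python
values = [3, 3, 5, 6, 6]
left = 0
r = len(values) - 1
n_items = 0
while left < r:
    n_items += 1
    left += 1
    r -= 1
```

Iterations until pointers meet (list length 5)
`n_items` takes the values: 0 → 1 → 2

Answer: 2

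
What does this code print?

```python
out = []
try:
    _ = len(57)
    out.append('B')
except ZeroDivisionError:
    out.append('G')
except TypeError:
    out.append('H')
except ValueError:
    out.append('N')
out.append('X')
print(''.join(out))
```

Execution trace: 'H' (except TypeError) → 'X' (after the try/except). Output: HX

Answer: HX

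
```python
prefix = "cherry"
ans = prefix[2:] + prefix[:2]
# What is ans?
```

Trace:
`prefix = "cherry"` → prefix = 'cherry'
`ans = prefix[2:] + prefix[:2]` → ans = 'errych'
So ans = 'errych'

Answer: 'errych'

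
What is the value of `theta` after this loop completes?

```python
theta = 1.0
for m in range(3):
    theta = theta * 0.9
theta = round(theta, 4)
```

Exponential decay: 1.0 * 0.9^3
`theta` takes the values: 1.0 → 0.9 → 0.81 → 0.729

Answer: 0.729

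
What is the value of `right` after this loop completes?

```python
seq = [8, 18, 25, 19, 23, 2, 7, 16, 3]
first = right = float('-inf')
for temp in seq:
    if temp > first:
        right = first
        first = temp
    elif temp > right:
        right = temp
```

Second largest (with repeats) in [8, 18, 25, 19, 23, 2, 7, 16, 3]
`right` takes the values: -inf → 8 → 18 → 19 → 23

Answer: 23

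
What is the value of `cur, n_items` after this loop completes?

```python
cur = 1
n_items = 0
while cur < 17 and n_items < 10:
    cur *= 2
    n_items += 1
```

Double until >= 17 or 10 iterations
`cur, n_items` takes the values: (1, 0) → (2, 0) → (2, 1) → (4, 1) → (4, 2) → (8, 2) → (8, 3) → (16, 3) → (16, 4) → (32, 4) → (32, 5)

Answer: 32, 5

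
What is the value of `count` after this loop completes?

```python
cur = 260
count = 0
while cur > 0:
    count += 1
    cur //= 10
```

Count digits by repeated division by 10
`count` takes the values: 0 → 1 → 2 → 3

Answer: 3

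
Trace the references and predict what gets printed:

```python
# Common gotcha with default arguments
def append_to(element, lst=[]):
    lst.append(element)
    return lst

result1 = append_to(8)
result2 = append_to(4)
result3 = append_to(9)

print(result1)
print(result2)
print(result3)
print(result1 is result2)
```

Key concept: mutable default argument gotcha.
Step by step:
`result1 = append_to(8)` → result1 = [8]
`result2 = append_to(4)` → result1 = [8, 4] (same object as result2); result2 = [8, 4] (same object as result1)
`result3 = append_to(9)` → result1 = [8, 4, 9] (same object as result2, result3); result2 = [8, 4, 9] (same object as result1, result3); result3 = [8, 4, 9] (same object as result1, result2)
`print(result1)` → prints [8, 4, 9]
`print(result2)` → prints [8, 4, 9]
`print(result3)` → prints [8, 4, 9]
`print(result1 is result2)` → prints True

Answer:
[8, 4, 9]
[8, 4, 9]
[8, 4, 9]
True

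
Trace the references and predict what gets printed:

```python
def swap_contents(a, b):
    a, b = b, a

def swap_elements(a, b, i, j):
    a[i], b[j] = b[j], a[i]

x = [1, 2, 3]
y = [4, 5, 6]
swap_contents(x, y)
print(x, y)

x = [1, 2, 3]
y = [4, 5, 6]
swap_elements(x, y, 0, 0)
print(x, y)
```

Key concept: parameter rebinding vs mutation.
Step by step:
`x = [1, 2, 3]` → x = [1, 2, 3]
`y = [4, 5, 6]` → y = [4, 5, 6]
`swap_contents(x, y)` → no visible change to tracked variables
`print(x, y)` → prints [1, 2, 3] [4, 5, 6]
`x = [1, 2, 3]` → x = [1, 2, 3]
`y = [4, 5, 6]` → y = [4, 5, 6]
`swap_elements(x, y, 0, 0)` → x = [4, 2, 3]; y = [1, 5, 6]
`print(x, y)` → prints [4, 2, 3] [1, 5, 6]

Answer:
[1, 2, 3] [4, 5, 6]
[4, 2, 3] [1, 5, 6]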